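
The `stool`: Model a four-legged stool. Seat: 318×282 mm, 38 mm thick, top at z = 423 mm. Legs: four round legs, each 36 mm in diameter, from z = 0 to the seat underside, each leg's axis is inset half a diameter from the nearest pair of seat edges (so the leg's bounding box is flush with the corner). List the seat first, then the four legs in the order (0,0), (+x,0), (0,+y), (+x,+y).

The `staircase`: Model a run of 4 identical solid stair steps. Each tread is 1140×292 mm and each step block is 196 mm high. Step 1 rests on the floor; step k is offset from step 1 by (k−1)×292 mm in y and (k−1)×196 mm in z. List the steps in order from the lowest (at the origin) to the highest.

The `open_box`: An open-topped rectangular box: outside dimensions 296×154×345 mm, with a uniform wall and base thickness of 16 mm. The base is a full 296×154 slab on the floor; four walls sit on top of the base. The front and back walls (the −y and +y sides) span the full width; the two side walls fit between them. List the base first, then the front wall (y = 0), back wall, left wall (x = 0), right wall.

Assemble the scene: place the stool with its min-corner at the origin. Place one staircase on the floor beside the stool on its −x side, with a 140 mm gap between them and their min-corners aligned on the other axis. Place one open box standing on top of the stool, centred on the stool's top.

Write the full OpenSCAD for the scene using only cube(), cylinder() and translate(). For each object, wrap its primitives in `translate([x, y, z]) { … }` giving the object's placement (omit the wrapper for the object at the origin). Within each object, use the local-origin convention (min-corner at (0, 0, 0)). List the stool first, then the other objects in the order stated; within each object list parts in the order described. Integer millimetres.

translate([0, 0, 385]) cube([318, 282, 38]);
translate([18, 18, 0]) cylinder(h = 385, r = 18);
translate([300, 18, 0]) cylinder(h = 385, r = 18);
translate([18, 264, 0]) cylinder(h = 385, r = 18);
translate([300, 264, 0]) cylinder(h = 385, r = 18);
translate([-1280, 0, 0]) {
  cube([1140, 292, 196]);
  translate([0, 292, 196]) cube([1140, 292, 196]);
  translate([0, 584, 392]) cube([1140, 292, 196]);
  translate([0, 876, 588]) cube([1140, 292, 196]);
}
translate([11, 64, 423]) {
  cube([296, 154, 16]);
  translate([0, 0, 16]) cube([296, 16, 329]);
  translate([0, 138, 16]) cube([296, 16, 329]);
  translate([0, 16, 16]) cube([16, 122, 329]);
  translate([280, 16, 16]) cube([16, 122, 329]);
}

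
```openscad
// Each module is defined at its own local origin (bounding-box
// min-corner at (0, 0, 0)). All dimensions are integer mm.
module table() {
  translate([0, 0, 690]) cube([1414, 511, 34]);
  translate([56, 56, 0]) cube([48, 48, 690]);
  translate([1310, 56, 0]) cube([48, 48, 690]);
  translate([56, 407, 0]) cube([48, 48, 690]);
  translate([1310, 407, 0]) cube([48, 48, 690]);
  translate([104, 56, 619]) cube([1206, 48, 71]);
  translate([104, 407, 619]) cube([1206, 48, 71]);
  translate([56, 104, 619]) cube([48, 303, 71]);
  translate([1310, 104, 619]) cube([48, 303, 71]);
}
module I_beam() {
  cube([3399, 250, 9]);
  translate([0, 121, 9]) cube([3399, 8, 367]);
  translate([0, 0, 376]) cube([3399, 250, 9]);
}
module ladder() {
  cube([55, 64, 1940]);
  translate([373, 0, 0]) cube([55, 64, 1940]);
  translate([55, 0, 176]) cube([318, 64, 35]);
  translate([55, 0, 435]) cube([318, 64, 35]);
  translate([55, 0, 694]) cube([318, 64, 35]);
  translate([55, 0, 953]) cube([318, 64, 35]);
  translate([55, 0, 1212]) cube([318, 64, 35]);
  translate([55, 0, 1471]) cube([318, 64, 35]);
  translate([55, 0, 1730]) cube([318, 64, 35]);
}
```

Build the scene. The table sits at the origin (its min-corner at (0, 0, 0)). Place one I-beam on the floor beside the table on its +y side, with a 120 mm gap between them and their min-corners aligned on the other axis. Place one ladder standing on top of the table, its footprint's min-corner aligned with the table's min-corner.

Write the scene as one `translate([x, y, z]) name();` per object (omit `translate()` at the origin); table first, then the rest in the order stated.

table();
translate([0, 631, 0]) I_beam();
translate([0, 0, 724]) ladder();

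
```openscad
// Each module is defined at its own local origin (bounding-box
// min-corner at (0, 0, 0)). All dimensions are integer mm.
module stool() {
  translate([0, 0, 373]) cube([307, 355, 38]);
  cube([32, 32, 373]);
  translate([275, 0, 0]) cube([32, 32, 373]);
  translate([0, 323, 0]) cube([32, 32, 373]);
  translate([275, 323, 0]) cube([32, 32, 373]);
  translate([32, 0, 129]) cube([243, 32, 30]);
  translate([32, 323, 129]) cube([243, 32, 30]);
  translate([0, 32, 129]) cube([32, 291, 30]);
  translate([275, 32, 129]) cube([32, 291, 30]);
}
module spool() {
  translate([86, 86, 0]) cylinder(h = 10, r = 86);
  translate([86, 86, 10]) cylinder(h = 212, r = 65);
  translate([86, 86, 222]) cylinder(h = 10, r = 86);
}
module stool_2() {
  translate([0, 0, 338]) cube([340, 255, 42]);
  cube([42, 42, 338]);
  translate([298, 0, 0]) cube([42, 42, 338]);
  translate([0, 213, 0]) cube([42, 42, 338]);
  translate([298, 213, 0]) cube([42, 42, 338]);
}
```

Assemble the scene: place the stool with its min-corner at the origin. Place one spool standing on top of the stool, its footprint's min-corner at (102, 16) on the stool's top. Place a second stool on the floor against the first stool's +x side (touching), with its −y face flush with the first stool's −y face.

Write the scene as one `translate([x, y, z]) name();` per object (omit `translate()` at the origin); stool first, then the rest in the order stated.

stool();
translate([102, 16, 411]) spool();
translate([307, 0, 0]) stool_2();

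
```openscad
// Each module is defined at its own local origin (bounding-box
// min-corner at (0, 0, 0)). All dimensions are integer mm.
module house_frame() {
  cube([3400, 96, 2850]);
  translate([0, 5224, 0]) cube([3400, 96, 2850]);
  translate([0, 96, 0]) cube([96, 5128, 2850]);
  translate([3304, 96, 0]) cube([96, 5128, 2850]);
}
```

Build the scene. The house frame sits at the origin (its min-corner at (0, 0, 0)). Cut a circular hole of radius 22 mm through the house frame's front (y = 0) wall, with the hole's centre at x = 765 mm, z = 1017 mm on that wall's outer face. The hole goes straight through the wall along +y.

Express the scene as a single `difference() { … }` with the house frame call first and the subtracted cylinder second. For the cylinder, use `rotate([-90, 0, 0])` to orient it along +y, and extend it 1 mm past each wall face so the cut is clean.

difference() {
  house_frame();
  translate([765, -1, 1017]) rotate([-90, 0, 0]) cylinder(h = 98, r = 22);
}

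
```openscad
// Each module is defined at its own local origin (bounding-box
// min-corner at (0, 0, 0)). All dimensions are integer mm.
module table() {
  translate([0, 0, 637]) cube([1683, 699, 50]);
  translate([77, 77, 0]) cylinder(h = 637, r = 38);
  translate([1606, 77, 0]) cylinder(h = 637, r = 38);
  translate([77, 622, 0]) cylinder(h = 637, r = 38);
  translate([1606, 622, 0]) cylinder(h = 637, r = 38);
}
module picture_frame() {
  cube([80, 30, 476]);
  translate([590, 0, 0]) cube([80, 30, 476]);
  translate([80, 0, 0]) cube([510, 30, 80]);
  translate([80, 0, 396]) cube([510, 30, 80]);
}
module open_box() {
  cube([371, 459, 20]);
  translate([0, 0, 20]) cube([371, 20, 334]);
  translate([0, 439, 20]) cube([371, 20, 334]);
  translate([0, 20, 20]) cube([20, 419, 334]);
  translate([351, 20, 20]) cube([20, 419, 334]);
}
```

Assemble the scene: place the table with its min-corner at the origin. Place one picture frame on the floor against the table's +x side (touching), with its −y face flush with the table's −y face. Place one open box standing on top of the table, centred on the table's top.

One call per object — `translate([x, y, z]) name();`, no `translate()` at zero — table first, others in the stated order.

table();
translate([1683, 0, 0]) picture_frame();
translate([656, 120, 687]) open_box();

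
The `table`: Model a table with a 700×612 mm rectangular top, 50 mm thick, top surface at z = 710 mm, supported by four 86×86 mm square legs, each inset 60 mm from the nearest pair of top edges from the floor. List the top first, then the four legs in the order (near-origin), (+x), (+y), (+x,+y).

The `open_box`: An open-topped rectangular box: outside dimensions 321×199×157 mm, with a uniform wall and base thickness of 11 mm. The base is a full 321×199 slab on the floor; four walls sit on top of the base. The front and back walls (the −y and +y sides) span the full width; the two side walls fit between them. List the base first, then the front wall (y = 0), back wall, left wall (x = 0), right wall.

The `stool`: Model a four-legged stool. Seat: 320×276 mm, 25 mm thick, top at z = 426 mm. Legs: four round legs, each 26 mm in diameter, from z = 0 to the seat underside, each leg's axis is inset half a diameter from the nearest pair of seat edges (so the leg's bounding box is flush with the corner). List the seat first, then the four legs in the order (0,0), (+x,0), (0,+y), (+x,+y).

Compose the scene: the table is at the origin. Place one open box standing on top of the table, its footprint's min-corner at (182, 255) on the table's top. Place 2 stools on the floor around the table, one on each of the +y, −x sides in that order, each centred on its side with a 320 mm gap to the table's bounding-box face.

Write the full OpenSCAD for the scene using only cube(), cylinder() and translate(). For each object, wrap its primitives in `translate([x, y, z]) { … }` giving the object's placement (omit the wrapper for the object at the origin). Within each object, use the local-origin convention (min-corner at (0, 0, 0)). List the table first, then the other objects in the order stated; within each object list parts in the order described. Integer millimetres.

translate([0, 0, 660]) cube([700, 612, 50]);
translate([60, 60, 0]) cube([86, 86, 660]);
translate([554, 60, 0]) cube([86, 86, 660]);
translate([60, 466, 0]) cube([86, 86, 660]);
translate([554, 466, 0]) cube([86, 86, 660]);
translate([182, 255, 710]) {
  cube([321, 199, 11]);
  translate([0, 0, 11]) cube([321, 11, 146]);
  translate([0, 188, 11]) cube([321, 11, 146]);
  translate([0, 11, 11]) cube([11, 177, 146]);
  translate([310, 11, 11]) cube([11, 177, 146]);
}
translate([190, 932, 0]) {
  translate([0, 0, 401]) cube([320, 276, 25]);
  translate([13, 13, 0]) cylinder(h = 401, r = 13);
  translate([307, 13, 0]) cylinder(h = 401, r = 13);
  translate([13, 263, 0]) cylinder(h = 401, r = 13);
  translate([307, 263, 0]) cylinder(h = 401, r = 13);
}
translate([-640, 168, 0]) {
  translate([0, 0, 401]) cube([320, 276, 25]);
  translate([13, 13, 0]) cylinder(h = 401, r = 13);
  translate([307, 13, 0]) cylinder(h = 401, r = 13);
  translate([13, 263, 0]) cylinder(h = 401, r = 13);
  translate([307, 263, 0]) cylinder(h = 401, r = 13);
}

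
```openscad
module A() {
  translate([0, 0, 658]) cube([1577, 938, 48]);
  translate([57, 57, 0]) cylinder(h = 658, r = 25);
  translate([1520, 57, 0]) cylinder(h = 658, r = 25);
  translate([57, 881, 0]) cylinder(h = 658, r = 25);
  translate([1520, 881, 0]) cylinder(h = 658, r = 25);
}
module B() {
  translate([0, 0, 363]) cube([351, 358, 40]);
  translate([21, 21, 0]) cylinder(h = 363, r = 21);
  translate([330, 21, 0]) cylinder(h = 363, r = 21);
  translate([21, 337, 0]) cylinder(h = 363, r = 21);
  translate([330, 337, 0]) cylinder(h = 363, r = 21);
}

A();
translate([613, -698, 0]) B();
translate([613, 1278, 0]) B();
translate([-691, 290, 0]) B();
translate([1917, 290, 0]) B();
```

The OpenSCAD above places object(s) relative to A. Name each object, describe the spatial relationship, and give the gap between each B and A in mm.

A is a table. B is a stool. Four stools sit around the table at the −y, +y, −x, +x sides. The gap between each stool and the table is 340 mm.

Each stool's nearest face is 340 mm from the table's bounding box.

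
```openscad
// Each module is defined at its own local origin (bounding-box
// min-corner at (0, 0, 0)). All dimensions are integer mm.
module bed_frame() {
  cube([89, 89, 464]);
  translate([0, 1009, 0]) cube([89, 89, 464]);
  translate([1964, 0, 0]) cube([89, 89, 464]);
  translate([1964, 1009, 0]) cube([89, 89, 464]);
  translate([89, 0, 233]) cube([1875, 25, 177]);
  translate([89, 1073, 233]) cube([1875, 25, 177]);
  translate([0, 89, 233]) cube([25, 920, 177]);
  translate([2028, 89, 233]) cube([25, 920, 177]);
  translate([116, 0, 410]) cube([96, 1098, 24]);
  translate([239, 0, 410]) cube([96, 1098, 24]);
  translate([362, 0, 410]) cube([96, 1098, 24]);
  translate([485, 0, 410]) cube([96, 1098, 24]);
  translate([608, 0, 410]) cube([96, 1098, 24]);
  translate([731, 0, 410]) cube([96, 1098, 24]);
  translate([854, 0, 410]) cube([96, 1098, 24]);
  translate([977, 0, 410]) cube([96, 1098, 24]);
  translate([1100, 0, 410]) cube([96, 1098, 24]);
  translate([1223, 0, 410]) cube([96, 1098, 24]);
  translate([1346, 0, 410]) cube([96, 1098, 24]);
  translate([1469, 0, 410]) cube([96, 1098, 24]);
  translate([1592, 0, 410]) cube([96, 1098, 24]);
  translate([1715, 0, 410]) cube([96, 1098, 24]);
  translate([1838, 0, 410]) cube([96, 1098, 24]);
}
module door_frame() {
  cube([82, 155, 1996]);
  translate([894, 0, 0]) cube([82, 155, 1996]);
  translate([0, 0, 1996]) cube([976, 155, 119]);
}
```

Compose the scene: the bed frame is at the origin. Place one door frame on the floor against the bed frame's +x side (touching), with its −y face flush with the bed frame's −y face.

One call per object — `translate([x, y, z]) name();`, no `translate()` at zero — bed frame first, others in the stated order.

bed_frame();
translate([2053, 0, 0]) door_frame();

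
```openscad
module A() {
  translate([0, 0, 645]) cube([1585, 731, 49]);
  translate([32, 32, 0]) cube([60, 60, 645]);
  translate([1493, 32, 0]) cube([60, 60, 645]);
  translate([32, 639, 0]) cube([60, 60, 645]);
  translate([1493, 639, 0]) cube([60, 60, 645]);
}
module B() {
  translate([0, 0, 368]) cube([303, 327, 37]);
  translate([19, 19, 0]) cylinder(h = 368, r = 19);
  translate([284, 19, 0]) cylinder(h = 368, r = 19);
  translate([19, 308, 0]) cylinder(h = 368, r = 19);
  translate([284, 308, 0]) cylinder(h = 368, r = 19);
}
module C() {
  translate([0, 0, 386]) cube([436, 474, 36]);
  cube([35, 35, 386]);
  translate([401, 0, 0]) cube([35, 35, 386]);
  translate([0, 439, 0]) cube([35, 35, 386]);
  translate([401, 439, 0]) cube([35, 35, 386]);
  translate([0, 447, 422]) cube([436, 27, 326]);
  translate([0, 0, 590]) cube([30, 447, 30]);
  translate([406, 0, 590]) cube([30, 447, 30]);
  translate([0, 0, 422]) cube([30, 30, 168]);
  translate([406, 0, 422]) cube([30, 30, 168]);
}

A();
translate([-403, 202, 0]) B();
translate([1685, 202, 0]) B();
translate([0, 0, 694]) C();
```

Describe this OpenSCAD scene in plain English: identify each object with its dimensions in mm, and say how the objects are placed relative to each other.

A is a rectangular dining table. The top is 1585×731×49 mm with its upper surface at z = 694 mm. It stands on four 60×60 mm square legs, each inset 32 mm from the nearest pair of top edges, running from the floor to the underside of the top.

B is a four-legged stool. The seat is 303×327 mm, 37 mm thick, top at z = 405 mm. It stands on four round legs, each 38 mm in diameter, from z = 0 to the seat underside, each leg's axis is inset half a diameter from the nearest pair of seat edges (so the leg's bounding box is flush with the corner).

C is a chair: 436×474 mm seat, 36 mm thick, top at z = 422 mm, on four 35 mm square corner legs flush with the seat edges. A 27 mm thick backrest slab spans the full seat width, extending 326 mm above the seat top, its back face flush with the seat's +y edge. Two armrests of 30×30 mm section run along each side from the seat's front edge to the front of the backrest, top faces 198 mm above the seat top and outer faces flush with the seat's x-edges; a 30×30 mm post under the front of each armrest stands on the seat at the front corner.

Two stools sit around the table at the −x, +x sides. The chair is on top of the table.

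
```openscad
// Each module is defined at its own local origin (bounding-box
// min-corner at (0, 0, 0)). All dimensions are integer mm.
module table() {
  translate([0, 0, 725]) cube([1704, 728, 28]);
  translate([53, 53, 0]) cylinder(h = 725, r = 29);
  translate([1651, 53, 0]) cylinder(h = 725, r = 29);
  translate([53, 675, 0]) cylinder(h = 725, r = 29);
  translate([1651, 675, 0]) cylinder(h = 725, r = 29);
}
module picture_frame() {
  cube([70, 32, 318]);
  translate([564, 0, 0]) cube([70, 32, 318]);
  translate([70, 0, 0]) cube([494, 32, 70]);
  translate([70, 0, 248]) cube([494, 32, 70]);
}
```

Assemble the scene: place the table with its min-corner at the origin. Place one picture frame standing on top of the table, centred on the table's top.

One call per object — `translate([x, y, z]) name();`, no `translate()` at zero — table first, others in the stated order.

table();
translate([535, 348, 753]) picture_frame();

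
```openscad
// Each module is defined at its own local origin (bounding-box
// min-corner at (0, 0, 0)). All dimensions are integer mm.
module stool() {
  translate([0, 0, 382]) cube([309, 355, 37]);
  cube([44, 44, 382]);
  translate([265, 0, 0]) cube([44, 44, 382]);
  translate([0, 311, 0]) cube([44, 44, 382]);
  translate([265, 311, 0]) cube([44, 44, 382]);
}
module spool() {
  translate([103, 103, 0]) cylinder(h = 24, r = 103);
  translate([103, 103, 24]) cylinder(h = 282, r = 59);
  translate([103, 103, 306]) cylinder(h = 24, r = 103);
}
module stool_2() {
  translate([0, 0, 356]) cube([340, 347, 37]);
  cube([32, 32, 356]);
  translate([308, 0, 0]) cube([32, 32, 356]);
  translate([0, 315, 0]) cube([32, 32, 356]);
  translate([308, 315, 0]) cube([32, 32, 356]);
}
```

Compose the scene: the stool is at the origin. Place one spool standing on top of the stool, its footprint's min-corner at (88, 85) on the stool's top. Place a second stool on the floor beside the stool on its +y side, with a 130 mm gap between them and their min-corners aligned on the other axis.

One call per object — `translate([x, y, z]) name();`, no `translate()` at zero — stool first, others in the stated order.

stool();
translate([88, 85, 419]) spool();
translate([0, 485, 0]) stool_2();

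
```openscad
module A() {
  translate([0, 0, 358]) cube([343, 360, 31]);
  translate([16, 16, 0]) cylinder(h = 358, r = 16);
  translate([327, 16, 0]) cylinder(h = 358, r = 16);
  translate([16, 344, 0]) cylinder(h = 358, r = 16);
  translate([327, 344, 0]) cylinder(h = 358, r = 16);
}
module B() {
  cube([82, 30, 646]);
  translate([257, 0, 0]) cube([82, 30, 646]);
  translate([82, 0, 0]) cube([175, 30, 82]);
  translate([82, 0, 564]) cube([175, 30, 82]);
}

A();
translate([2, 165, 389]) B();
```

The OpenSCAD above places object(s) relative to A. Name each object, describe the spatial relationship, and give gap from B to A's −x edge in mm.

The picture frame's min-x is at 2; the stool's min-x is 0; gap = 2 mm.

A is a stool. B is a picture frame. The picture frame is on top of the stool, centred. The gap from the picture frame to the stool's −x edge is 2 mm.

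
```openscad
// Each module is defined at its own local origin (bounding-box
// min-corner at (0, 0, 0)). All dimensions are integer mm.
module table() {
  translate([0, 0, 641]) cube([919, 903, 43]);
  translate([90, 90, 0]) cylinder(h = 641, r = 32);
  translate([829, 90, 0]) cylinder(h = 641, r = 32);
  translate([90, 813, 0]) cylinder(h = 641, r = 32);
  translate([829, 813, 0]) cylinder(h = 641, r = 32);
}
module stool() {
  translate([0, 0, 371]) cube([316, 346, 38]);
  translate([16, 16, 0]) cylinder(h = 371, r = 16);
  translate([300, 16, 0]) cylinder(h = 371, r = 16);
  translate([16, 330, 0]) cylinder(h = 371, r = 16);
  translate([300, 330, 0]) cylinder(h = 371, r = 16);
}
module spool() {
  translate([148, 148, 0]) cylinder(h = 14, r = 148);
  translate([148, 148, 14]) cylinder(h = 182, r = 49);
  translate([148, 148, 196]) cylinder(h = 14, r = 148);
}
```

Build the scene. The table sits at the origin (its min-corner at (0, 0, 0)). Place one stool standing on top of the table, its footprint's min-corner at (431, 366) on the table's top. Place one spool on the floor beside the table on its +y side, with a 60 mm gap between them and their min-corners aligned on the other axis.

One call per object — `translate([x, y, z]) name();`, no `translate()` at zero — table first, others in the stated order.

table();
translate([431, 366, 684]) stool();
translate([0, 963, 0]) spool();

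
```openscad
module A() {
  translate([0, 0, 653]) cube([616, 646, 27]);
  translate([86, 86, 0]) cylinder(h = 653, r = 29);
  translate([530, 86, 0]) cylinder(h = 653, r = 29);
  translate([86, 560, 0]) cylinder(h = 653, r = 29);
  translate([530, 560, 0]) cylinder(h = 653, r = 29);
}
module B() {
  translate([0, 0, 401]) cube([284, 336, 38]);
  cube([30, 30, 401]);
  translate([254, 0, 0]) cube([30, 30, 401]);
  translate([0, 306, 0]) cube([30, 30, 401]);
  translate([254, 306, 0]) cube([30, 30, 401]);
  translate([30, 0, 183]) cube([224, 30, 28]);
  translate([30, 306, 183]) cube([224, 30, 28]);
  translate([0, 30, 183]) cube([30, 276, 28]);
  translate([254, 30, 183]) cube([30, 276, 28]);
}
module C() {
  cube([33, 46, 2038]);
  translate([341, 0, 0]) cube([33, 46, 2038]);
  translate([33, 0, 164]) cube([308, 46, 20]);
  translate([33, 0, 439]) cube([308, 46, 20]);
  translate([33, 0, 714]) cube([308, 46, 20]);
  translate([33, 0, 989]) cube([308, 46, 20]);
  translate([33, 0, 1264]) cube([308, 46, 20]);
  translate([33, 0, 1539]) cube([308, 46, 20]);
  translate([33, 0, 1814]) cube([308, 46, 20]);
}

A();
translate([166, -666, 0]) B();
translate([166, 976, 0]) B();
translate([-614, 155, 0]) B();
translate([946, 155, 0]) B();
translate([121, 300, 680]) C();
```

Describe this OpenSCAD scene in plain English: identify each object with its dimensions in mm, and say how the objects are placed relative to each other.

A is a rectangular dining table. The top is 616×646×27 mm with its upper surface at z = 680 mm. It stands on four round legs of 58 mm diameter, each leg's bounding box inset 57 mm from the nearest pair of top edges, running from the floor to the underside of the top.

B is a simple wooden stool: a rectangular seat 284 mm (x) by 336 mm (y), 38 mm thick, top face at z = 439 mm, on four square legs, each 30×30 mm in cross-section. The legs rest on z = 0, each flush with a corner of the seat. Four stretchers, 30 mm wide and 28 mm tall, connect adjacent legs with their undersides at z = 183 mm, each running between the inner faces of the legs it joins and aligned with the legs' outer faces on the other axis.

C is a straight ladder. Two 33×46 mm vertical rails, 2038 mm tall, stand 374 mm apart (outside-to-outside) with their front faces coplanar on the −y side. 7 rungs, each 46 mm deep and 20 mm tall, span between the inner faces of the rails, front faces flush with the rails. The lowest rung's underside is at z = 164 mm and rungs are spaced 275 mm apart (underside to underside).

Four stools sit around the table at the −y, +y, −x, +x sides. The ladder is on top of the table, centred.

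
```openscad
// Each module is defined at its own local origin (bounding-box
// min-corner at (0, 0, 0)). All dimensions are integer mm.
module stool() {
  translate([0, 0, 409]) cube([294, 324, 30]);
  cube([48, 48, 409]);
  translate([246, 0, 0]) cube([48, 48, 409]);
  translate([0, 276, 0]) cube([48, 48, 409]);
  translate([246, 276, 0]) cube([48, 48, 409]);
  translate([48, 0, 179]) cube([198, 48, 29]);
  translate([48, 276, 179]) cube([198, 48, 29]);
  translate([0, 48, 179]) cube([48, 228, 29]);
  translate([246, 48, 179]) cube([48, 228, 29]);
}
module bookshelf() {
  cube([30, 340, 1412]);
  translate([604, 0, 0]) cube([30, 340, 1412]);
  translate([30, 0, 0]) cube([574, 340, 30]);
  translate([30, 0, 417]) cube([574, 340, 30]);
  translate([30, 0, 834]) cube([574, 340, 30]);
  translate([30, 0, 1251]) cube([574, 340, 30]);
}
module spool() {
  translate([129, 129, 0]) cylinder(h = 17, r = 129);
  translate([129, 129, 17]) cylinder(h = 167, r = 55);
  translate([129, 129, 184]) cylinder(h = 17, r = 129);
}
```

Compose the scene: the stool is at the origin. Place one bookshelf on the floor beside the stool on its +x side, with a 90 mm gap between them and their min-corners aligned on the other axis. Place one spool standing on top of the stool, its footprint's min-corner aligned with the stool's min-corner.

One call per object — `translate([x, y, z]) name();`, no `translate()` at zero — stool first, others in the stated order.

stool();
translate([384, 0, 0]) bookshelf();
translate([0, 0, 439]) spool();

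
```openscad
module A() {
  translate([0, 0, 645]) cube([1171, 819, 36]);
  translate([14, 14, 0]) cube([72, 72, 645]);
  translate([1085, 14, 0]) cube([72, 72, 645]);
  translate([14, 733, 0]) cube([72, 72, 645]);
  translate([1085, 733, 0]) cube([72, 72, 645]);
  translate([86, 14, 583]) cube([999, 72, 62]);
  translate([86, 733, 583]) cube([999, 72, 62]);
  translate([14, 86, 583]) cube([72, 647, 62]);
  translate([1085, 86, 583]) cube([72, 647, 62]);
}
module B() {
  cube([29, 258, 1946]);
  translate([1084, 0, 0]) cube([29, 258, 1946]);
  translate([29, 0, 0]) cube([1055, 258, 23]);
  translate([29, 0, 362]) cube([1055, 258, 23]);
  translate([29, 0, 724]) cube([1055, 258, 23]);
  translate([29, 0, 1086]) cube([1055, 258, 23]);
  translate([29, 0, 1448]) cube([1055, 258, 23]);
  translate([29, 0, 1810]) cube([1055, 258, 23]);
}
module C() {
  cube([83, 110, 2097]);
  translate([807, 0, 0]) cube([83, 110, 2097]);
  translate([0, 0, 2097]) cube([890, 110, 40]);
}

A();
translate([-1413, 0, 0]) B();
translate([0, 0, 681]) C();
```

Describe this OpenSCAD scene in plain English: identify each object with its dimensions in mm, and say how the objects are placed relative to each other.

A is a rectangular dining table. The top is 1171×819×36 mm with its upper surface at z = 681 mm. It stands on four 72×72 mm square legs, each inset 14 mm from the nearest pair of top edges, running from the floor to the underside of the top. Four apron rails, 72 mm thick and 62 mm tall, run between adjacent legs with their top edges flush with the underside of the top and their outer faces flush with the legs' outer faces.

B is a bookshelf 1113 mm wide overall, 258 mm deep and 1946 mm tall. The two sides are 29 mm thick vertical panels. 6 horizontal shelves of 23 mm thickness span between the inner faces of the sides; the lowest shelf sits on the floor and shelves are stacked with a clear vertical gap of 339 mm between each pair.

C is a rectangular door frame: two vertical jambs of 83×110 mm section, 2097 mm tall, with a clear opening 724 mm wide between their inner faces. A header 40 mm tall and 110 mm deep lies on top of the jambs and spans the full outside width.

The bookshelf is on the floor beside the table on its −x side. The door frame is on top of the table.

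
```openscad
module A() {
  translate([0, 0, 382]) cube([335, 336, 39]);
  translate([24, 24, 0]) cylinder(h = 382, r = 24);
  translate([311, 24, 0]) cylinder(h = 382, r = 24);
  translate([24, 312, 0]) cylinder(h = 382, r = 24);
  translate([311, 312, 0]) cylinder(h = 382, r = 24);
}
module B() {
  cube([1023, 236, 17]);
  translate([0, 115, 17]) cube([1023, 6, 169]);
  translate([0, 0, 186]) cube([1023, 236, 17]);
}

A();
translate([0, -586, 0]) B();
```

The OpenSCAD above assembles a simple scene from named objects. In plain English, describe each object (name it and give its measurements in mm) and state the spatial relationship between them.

A is a four-legged stool. The seat is 335×336 mm, 39 mm thick, top at z = 421 mm. It stands on four round legs, each 48 mm in diameter, from z = 0 to the seat underside, each leg's axis is inset half a diameter from the nearest pair of seat edges (so the leg's bounding box is flush with the corner).

B is an I-beam lying along x, 1023 mm long. Overall section height 203 mm. Two flanges 236 mm wide (y) and 17 mm thick, one on the floor and one at the top; a web 6 mm thick runs between them, centred on the flange width.

The I-beam is on the floor beside the stool on its −y side.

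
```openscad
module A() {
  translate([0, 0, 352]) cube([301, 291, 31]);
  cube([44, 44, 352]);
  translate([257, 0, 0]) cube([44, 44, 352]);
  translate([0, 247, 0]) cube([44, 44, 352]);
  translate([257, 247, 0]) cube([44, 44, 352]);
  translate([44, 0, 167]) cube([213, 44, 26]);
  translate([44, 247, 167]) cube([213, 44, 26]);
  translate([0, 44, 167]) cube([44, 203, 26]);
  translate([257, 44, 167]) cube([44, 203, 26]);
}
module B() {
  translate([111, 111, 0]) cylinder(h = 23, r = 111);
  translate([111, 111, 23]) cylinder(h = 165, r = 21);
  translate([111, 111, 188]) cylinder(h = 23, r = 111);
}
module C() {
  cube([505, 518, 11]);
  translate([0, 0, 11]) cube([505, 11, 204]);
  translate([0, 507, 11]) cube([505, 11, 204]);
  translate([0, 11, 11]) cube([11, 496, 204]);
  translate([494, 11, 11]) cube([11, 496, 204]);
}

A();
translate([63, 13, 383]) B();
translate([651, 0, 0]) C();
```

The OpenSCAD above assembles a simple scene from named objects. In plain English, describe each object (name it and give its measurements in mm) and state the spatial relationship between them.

A is a simple wooden stool: a rectangular seat 301 mm (x) by 291 mm (y), 31 mm thick, top face at z = 383 mm, on four square legs, each 44×44 mm in cross-section. The legs rest on z = 0, each flush with a corner of the seat. Four stretchers, 44 mm wide and 26 mm tall, connect adjacent legs with their undersides at z = 167 mm, each running between the inner faces of the legs it joins and aligned with the legs' outer faces on the other axis.

B is a spool: two coaxial disc flanges of radius 111 mm and thickness 23 mm, joined by a core cylinder of radius 21 mm and height 165 mm. The lower flange rests on z = 0 and the three cylinders share a vertical axis.

C is an open storage box with external size 505×518×215 mm and wall thickness 11 mm (the base is also 11 mm thick). The base covers the whole footprint; the four walls stand on the base, with the y-facing walls full-width and the x-facing walls fitting between their inner faces.

The spool is on top of the stool. The open box is on the floor beside the stool on its +x side.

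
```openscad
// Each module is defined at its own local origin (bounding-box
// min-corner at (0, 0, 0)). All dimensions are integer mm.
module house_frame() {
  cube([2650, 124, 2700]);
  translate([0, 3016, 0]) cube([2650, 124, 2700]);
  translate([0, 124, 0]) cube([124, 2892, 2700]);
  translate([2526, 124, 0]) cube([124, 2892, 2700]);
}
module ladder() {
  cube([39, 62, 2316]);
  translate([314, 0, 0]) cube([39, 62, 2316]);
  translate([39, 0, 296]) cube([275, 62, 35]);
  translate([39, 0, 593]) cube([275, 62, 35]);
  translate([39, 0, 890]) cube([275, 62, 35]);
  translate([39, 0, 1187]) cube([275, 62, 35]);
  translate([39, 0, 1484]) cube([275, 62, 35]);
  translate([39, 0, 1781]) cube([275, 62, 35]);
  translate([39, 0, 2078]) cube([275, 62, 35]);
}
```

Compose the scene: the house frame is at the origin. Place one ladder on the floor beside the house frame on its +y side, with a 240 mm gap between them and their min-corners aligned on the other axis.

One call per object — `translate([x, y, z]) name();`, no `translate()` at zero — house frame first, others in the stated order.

house_frame();
translate([0, 3380, 0]) ladder();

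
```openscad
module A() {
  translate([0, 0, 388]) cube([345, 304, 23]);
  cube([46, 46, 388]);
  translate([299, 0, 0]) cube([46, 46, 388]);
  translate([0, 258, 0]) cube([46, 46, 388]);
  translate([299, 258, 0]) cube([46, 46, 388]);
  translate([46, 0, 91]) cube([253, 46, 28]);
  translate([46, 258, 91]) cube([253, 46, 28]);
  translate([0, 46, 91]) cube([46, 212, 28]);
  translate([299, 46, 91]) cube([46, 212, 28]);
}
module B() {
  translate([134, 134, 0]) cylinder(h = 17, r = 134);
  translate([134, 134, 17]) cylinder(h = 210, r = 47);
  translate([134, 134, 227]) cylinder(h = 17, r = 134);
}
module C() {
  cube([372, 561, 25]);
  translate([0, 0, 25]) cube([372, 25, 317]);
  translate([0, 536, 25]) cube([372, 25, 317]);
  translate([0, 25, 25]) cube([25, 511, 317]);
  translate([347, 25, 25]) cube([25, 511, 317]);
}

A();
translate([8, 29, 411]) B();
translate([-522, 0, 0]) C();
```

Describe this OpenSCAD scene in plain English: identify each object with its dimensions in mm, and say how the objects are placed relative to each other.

A is a four-legged stool. The seat is a 345×304×23 mm slab whose top surface is at z = 411 mm; four square legs, each 46×46 mm in cross-section, run from the floor (z = 0) to the underside of the seat, each flush with a corner of the seat. Four stretchers, 46 mm wide and 28 mm tall, connect adjacent legs with their undersides at z = 91 mm, each running between the inner faces of the legs it joins and aligned with the legs' outer faces on the other axis.

B is a spool: two coaxial disc flanges of radius 134 mm and thickness 17 mm, joined by a core cylinder of radius 47 mm and height 210 mm. The lower flange rests on z = 0 and the three cylinders share a vertical axis.

C is an open-topped rectangular box: outside dimensions 372×561×342 mm, with a uniform wall and base thickness of 25 mm. The base is a full 372×561 slab on the floor; four walls sit on top of the base. The front and back walls (the −y and +y sides) span the full width; the two side walls fit between them.

The spool is on top of the stool. The open box is on the floor beside the stool on its −x side.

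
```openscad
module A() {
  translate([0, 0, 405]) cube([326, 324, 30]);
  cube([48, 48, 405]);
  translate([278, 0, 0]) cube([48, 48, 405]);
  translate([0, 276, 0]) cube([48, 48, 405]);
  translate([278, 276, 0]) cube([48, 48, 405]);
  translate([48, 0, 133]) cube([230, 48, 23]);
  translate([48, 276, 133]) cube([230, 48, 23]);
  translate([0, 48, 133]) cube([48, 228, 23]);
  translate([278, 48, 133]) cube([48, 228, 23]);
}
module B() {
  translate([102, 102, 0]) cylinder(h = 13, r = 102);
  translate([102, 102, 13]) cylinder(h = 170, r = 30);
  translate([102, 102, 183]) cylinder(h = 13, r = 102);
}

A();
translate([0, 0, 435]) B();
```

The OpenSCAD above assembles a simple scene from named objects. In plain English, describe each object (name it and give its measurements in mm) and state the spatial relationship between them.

A is a four-legged stool. The seat is a 326×324×30 mm slab whose top surface is at z = 435 mm; four square legs, each 48×48 mm in cross-section, run from the floor (z = 0) to the underside of the seat, each flush with a corner of the seat. Four stretchers, 48 mm wide and 23 mm tall, connect adjacent legs with their undersides at z = 133 mm, each running between the inner faces of the legs it joins and aligned with the legs' outer faces on the other axis.

B is a spool: two coaxial disc flanges of radius 102 mm and thickness 13 mm, joined by a core cylinder of radius 30 mm and height 170 mm. The lower flange rests on z = 0 and the three cylinders share a vertical axis.

The spool is on top of the stool.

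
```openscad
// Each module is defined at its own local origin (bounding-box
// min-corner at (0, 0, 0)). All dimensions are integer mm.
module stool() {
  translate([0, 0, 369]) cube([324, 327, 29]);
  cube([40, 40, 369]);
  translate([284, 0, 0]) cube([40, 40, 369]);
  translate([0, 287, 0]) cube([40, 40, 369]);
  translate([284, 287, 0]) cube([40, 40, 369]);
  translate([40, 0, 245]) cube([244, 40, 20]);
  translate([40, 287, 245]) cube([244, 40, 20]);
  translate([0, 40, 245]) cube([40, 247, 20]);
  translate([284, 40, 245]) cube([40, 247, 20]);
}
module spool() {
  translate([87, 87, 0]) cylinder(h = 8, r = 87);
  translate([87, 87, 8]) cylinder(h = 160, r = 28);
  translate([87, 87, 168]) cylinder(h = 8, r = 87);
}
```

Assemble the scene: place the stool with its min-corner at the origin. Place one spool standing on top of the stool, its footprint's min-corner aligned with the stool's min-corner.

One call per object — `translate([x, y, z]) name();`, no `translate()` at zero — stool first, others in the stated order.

stool();
translate([0, 0, 398]) spool();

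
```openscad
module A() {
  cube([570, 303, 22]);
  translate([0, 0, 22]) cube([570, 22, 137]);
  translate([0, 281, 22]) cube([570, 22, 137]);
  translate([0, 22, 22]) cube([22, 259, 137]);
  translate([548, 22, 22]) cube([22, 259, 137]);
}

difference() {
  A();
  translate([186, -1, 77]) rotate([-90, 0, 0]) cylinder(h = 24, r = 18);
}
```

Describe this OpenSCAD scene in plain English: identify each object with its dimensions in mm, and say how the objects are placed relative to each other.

A is an open storage box with external size 570×303×159 mm and wall thickness 22 mm (the base is also 22 mm thick). The base covers the whole footprint; the four walls stand on the base, with the y-facing walls full-width and the x-facing walls fitting between their inner faces.

The open box has a circular hole of radius 18 mm through its front wall, centred at (x = 186, z = 77).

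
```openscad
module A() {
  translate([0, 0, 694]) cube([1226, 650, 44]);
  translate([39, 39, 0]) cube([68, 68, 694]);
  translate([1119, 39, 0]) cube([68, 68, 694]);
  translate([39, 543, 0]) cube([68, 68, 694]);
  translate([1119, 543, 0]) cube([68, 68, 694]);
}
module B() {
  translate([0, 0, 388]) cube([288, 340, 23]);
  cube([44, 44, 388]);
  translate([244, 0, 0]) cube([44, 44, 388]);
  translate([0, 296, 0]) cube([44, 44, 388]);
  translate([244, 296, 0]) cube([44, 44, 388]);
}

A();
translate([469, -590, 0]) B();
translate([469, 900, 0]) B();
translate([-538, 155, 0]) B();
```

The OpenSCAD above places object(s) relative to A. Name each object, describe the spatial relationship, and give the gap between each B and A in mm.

Each stool's nearest face is 250 mm from the table's bounding box.

A is a table. B is a stool. Three stools sit around the table at the −y, +y, −x sides. The gap between each stool and the table is 250 mm.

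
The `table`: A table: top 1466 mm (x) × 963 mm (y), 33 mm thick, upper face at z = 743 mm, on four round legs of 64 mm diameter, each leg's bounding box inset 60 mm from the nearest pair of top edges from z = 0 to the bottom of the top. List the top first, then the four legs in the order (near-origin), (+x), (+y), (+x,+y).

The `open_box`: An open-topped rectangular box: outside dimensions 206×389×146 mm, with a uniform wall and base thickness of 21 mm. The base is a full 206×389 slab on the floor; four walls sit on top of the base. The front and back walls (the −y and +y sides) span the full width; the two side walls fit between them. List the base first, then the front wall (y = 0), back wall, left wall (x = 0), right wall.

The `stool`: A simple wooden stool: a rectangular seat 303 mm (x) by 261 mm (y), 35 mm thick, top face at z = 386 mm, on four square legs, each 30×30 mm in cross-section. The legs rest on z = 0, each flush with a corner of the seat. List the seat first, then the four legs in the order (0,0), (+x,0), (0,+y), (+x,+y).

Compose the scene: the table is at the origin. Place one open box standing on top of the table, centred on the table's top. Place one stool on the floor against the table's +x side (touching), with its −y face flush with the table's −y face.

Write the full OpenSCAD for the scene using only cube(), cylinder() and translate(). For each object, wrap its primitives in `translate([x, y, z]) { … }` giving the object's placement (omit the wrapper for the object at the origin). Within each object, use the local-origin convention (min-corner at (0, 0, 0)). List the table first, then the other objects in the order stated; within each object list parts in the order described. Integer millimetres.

translate([0, 0, 710]) cube([1466, 963, 33]);
translate([92, 92, 0]) cylinder(h = 710, r = 32);
translate([1374, 92, 0]) cylinder(h = 710, r = 32);
translate([92, 871, 0]) cylinder(h = 710, r = 32);
translate([1374, 871, 0]) cylinder(h = 710, r = 32);
translate([630, 287, 743]) {
  cube([206, 389, 21]);
  translate([0, 0, 21]) cube([206, 21, 125]);
  translate([0, 368, 21]) cube([206, 21, 125]);
  translate([0, 21, 21]) cube([21, 347, 125]);
  translate([185, 21, 21]) cube([21, 347, 125]);
}
translate([1466, 0, 0]) {
  translate([0, 0, 351]) cube([303, 261, 35]);
  cube([30, 30, 351]);
  translate([273, 0, 0]) cube([30, 30, 351]);
  translate([0, 231, 0]) cube([30, 30, 351]);
  translate([273, 231, 0]) cube([30, 30, 351]);
}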